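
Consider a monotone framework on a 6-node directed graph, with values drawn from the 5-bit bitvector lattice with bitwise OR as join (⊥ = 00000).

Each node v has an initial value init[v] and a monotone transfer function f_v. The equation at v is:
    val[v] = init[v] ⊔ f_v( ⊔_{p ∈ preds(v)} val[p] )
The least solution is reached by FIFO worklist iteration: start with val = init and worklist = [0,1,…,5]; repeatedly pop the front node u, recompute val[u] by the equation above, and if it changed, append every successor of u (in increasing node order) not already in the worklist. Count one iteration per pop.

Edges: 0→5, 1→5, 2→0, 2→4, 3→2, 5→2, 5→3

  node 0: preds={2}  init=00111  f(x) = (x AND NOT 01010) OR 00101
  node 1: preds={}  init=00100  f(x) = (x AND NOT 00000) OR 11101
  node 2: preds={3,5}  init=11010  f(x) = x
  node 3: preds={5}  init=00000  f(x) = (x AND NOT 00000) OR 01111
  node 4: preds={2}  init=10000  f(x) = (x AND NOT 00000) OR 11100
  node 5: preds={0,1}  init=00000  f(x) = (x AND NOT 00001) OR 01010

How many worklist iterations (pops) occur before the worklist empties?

11

Iteration log — 11 steps:
  step 1. node 0  ⊔preds=11010  new=10111  old=00111  +wl: 
  step 2. node 1  ⊔preds=00000  new=11101  old=00100  +wl: 
  step 3. node 2  ⊔preds=00000  new=11010  stable
  step 4. node 3  ⊔preds=00000  new=01111  old=00000  +wl: 2
  step 5. node 4  ⊔preds=11010  new=11110  old=10000  +wl: 
  step 6. node 5  ⊔preds=11111  new=11110  old=00000  +wl: 3
  step 7. node 2  ⊔preds=11111  new=11111  old=11010  +wl: 0,4
  step 8. node 3  ⊔preds=11110  new=11111  old=01111  +wl: 2
  step 9. node 0  ⊔preds=11111  new=10111  stable
  step 10. node 4  ⊔preds=11111  new=11111  old=11110  +wl: 
  step 11. node 2  ⊔preds=11111  new=11111  stable

Least fixpoint reached:
  node 0: 10111
  node 1: 11101
  node 2: 11111
  node 3: 11111
  node 4: 11111
  node 5: 11110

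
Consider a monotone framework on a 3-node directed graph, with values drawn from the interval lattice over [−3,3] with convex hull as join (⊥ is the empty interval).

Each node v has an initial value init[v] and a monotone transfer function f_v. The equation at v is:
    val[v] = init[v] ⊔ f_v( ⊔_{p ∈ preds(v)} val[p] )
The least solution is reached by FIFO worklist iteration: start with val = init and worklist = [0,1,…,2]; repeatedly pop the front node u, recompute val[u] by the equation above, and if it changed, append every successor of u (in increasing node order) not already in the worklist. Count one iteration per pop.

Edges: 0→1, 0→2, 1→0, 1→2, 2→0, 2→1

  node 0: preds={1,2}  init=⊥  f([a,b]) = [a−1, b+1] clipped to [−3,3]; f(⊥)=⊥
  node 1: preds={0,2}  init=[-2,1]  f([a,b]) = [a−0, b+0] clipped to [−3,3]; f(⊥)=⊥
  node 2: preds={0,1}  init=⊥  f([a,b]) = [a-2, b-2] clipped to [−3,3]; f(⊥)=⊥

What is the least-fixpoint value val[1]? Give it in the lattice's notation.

[-3,3]

Iteration log — 8 steps:
  step 1. node 0  ⊔preds=[-2,1]  new=[-3,2]  old=⊥  +wl: 
  step 2. node 1  ⊔preds=[-3,2]  new=[-3,2]  old=[-2,1]  +wl: 0
  step 3. node 2  ⊔preds=[-3,2]  new=[-3,0]  old=⊥  +wl: 1
  step 4. node 0  ⊔preds=[-3,2]  new=[-3,3]  old=[-3,2]  +wl: 2
  step 5. node 1  ⊔preds=[-3,3]  new=[-3,3]  old=[-3,2]  +wl: 0
  step 6. node 2  ⊔preds=[-3,3]  new=[-3,1]  old=[-3,0]  +wl: 1
  step 7. node 0  ⊔preds=[-3,3]  new=[-3,3]  stable
  step 8. node 1  ⊔preds=[-3,3]  new=[-3,3]  stable

Least fixpoint reached:
  node 0: [-3,3]
  node 1: [-3,3]
  node 2: [-3,1]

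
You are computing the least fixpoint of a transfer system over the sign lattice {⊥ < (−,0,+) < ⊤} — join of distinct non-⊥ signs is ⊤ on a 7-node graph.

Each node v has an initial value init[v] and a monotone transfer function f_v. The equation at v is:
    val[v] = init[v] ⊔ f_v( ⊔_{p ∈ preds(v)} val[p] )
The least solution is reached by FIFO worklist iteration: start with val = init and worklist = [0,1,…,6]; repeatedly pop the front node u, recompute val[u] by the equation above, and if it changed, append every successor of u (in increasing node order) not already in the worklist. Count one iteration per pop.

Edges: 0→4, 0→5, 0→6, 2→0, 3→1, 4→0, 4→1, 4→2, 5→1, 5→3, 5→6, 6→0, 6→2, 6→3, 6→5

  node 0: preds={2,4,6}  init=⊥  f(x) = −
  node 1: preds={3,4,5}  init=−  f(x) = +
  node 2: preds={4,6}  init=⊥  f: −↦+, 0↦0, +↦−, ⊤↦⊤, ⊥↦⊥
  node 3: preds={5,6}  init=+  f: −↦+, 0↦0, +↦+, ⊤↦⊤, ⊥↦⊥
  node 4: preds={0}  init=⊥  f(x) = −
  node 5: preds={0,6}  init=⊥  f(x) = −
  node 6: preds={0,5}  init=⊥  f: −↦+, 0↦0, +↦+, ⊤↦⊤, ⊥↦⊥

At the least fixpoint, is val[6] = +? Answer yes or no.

yes

Worklist (14 pops):
  #1 pop 0: in=⊥ → − (was ⊥); enqueue []
  #2 pop 1: in=+ → ⊤ (was −); enqueue []
  #3 pop 2: in=⊥ → ⊥ (no change)
  #4 pop 3: in=⊥ → + (no change)
  #5 pop 4: in=− → − (was ⊥); enqueue [0,1,2]
  #6 pop 5: in=− → − (was ⊥); enqueue [3]
  #7 pop 6: in=− → + (was ⊥); enqueue [5]
  #8 pop 0: in=⊤ → − (no change)
  #9 pop 1: in=⊤ → ⊤ (no change)
  #10 pop 2: in=⊤ → ⊤ (was ⊥); enqueue [0]
  #11 pop 3: in=⊤ → ⊤ (was +); enqueue [1]
  #12 pop 5: in=⊤ → − (no change)
  #13 pop 0: in=⊤ → − (no change)
  #14 pop 1: in=⊤ → ⊤ (no change)

Fixpoint:
  val[0] = −
  val[1] = ⊤
  val[2] = ⊤
  val[3] = ⊤
  val[4] = −
  val[5] = −
  val[6] = +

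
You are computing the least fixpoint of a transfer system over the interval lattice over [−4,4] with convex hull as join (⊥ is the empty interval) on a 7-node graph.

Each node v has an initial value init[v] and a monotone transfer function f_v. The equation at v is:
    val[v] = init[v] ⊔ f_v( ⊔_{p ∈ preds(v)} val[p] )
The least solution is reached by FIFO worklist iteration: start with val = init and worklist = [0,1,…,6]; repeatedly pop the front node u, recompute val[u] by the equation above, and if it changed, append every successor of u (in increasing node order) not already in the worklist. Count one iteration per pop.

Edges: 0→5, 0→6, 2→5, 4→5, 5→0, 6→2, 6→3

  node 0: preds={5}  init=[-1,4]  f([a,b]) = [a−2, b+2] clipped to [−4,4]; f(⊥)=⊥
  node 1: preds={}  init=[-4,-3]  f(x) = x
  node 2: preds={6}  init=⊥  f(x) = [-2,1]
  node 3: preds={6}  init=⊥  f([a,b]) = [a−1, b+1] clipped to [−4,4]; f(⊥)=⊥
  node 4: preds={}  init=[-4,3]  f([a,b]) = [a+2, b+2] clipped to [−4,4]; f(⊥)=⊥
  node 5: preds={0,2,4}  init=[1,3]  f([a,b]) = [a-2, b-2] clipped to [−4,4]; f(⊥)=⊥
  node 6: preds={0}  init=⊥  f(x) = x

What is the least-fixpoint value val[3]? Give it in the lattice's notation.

[-4,4]

Iteration log — 14 steps:
  step 1. node 0  ⊔preds=[1,3]  new=[-1,4]  stable
  step 2. node 1  ⊔preds=⊥  new=[-4,-3]  stable
  step 3. node 2  ⊔preds=⊥  new=[-2,1]  old=⊥  +wl: 
  step 4. node 3  ⊔preds=⊥  new=⊥  stable
  step 5. node 4  ⊔preds=⊥  new=[-4,3]  stable
  step 6. node 5  ⊔preds=[-4,4]  new=[-4,3]  old=[1,3]  +wl: 0
  step 7. node 6  ⊔preds=[-1,4]  new=[-1,4]  old=⊥  +wl: 2,3
  step 8. node 0  ⊔preds=[-4,3]  new=[-4,4]  old=[-1,4]  +wl: 5,6
  step 9. node 2  ⊔preds=[-1,4]  new=[-2,1]  stable
  step 10. node 3  ⊔preds=[-1,4]  new=[-2,4]  old=⊥  +wl: 
  step 11. node 5  ⊔preds=[-4,4]  new=[-4,3]  stable
  step 12. node 6  ⊔preds=[-4,4]  new=[-4,4]  old=[-1,4]  +wl: 2,3
  step 13. node 2  ⊔preds=[-4,4]  new=[-2,1]  stable
  step 14. node 3  ⊔preds=[-4,4]  new=[-4,4]  old=[-2,4]  +wl: 

Least fixpoint reached:
  node 0: [-4,4]
  node 1: [-4,-3]
  node 2: [-2,1]
  node 3: [-4,4]
  node 4: [-4,3]
  node 5: [-4,3]
  node 6: [-4,4]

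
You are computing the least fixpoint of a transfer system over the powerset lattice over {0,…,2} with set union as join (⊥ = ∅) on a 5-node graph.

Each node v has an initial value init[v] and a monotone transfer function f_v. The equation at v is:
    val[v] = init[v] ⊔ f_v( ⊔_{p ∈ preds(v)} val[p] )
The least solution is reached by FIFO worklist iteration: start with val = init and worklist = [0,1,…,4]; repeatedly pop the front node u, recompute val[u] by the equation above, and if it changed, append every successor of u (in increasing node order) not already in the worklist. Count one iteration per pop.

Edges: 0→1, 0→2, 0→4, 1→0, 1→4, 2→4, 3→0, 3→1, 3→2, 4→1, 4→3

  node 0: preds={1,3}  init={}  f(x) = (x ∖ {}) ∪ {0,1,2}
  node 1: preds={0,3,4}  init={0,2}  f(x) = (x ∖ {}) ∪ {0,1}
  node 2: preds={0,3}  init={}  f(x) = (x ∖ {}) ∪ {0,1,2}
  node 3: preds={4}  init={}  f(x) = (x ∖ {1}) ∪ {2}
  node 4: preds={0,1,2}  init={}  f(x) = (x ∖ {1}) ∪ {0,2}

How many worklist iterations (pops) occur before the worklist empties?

Worklist (12 pops):
  #1 pop 0: in={0,2} → {0,1,2} (was {}); enqueue []
  #2 pop 1: in={0,1,2} → {0,1,2} (was {0,2}); enqueue [0]
  #3 pop 2: in={0,1,2} → {0,1,2} (was {}); enqueue []
  #4 pop 3: in={} → {2} (was {}); enqueue [1,2]
  #5 pop 4: in={0,1,2} → {0,2} (was {}); enqueue [3]
  #6 pop 0: in={0,1,2} → {0,1,2} (no change)
  #7 pop 1: in={0,1,2} → {0,1,2} (no change)
  #8 pop 2: in={0,1,2} → {0,1,2} (no change)
  #9 pop 3: in={0,2} → {0,2} (was {2}); enqueue [0,1,2]
  #10 pop 0: in={0,1,2} → {0,1,2} (no change)
  #11 pop 1: in={0,1,2} → {0,1,2} (no change)
  #12 pop 2: in={0,1,2} → {0,1,2} (no change)

Fixpoint:
  val[0] = {0,1,2}
  val[1] = {0,1,2}
  val[2] = {0,1,2}
  val[3] = {0,2}
  val[4] = {0,2}

12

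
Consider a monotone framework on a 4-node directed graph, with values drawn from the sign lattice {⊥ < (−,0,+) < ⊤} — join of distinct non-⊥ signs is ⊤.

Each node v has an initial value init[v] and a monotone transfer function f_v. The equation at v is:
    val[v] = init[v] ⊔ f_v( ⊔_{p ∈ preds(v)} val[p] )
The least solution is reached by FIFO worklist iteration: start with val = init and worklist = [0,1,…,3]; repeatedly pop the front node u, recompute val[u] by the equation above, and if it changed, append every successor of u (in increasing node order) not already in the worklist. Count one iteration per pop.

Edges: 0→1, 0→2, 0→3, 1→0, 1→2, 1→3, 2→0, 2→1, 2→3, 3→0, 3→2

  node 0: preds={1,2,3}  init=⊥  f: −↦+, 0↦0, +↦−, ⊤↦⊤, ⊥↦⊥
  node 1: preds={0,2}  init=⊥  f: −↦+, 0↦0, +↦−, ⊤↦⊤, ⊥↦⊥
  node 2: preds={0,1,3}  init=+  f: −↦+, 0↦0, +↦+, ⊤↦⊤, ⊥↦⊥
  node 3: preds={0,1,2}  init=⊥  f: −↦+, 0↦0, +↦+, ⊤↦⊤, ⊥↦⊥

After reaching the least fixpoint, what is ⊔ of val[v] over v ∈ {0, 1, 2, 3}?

Iteration log — 8 steps:
  step 1. node 0  ⊔preds=+  new=−  old=⊥  +wl: 
  step 2. node 1  ⊔preds=⊤  new=⊤  old=⊥  +wl: 0
  step 3. node 2  ⊔preds=⊤  new=⊤  old=+  +wl: 1
  step 4. node 3  ⊔preds=⊤  new=⊤  old=⊥  +wl: 2
  step 5. node 0  ⊔preds=⊤  new=⊤  old=−  +wl: 3
  step 6. node 1  ⊔preds=⊤  new=⊤  stable
  step 7. node 2  ⊔preds=⊤  new=⊤  stable
  step 8. node 3  ⊔preds=⊤  new=⊤  stable

Least fixpoint reached:
  node 0: ⊤
  node 1: ⊤
  node 2: ⊤
  node 3: ⊤

⊤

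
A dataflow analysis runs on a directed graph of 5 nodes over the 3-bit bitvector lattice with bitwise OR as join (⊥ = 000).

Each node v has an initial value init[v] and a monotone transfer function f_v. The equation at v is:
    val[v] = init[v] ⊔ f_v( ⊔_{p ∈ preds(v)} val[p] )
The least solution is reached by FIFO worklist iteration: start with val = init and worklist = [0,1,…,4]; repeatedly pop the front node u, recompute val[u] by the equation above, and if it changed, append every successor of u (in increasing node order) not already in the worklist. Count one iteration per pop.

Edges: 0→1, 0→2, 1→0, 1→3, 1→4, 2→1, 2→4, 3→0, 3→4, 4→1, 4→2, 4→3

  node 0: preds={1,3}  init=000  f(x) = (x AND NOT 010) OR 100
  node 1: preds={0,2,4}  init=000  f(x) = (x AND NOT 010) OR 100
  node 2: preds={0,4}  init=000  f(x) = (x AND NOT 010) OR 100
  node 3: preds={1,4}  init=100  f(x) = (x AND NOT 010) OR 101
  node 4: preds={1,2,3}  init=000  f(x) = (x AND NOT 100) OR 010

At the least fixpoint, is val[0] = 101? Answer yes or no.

yes

Worklist (12 pops):
  #1 pop 0: in=100 → 100 (was 000); enqueue []
  #2 pop 1: in=100 → 100 (was 000); enqueue [0]
  #3 pop 2: in=100 → 100 (was 000); enqueue [1]
  #4 pop 3: in=100 → 101 (was 100); enqueue []
  #5 pop 4: in=101 → 011 (was 000); enqueue [2,3]
  #6 pop 0: in=101 → 101 (was 100); enqueue []
  #7 pop 1: in=111 → 101 (was 100); enqueue [0,4]
  #8 pop 2: in=111 → 101 (was 100); enqueue [1]
  #9 pop 3: in=111 → 101 (no change)
  #10 pop 0: in=101 → 101 (no change)
  #11 pop 4: in=101 → 011 (no change)
  #12 pop 1: in=111 → 101 (no change)

Fixpoint:
  val[0] = 101
  val[1] = 101
  val[2] = 101
  val[3] = 101
  val[4] = 011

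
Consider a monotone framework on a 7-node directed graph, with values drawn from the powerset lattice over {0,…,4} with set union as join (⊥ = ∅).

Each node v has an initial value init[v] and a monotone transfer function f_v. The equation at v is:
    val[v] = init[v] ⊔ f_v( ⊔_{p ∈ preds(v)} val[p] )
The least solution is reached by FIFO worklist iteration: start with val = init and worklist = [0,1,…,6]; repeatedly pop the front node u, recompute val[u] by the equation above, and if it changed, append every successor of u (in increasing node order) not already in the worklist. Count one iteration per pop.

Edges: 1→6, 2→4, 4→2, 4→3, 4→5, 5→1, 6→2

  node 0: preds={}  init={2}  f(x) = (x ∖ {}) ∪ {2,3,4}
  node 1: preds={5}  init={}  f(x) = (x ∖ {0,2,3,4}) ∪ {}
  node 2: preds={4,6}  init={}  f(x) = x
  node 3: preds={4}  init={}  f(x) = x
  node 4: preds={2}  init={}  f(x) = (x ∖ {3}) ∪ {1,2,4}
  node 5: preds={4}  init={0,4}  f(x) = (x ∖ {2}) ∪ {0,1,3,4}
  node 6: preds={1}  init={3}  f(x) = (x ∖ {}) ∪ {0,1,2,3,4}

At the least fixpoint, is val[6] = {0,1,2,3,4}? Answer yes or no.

yes

Trace (15 dequeues):
  [1] u=0 | in {} | out {2,3,4} | prev {2} | push {}
  [2] u=1 | in {0,4} | out {} | ==
  [3] u=2 | in {3} | out {3} | prev {} | push {}
  [4] u=3 | in {} | out {} | ==
  [5] u=4 | in {3} | out {1,2,4} | prev {} | push {2,3}
  [6] u=5 | in {1,2,4} | out {0,1,3,4} | prev {0,4} | push {1}
  [7] u=6 | in {} | out {0,1,2,3,4} | prev {3} | push {}
  [8] u=2 | in {0,1,2,3,4} | out {0,1,2,3,4} | prev {3} | push {4}
  [9] u=3 | in {1,2,4} | out {1,2,4} | prev {} | push {}
  [10] u=1 | in {0,1,3,4} | out {1} | prev {} | push {6}
  [11] u=4 | in {0,1,2,3,4} | out {0,1,2,4} | prev {1,2,4} | push {2,3,5}
  [12] u=6 | in {1} | out {0,1,2,3,4} | ==
  [13] u=2 | in {0,1,2,3,4} | out {0,1,2,3,4} | ==
  [14] u=3 | in {0,1,2,4} | out {0,1,2,4} | prev {1,2,4} | push {}
  [15] u=5 | in {0,1,2,4} | out {0,1,3,4} | ==

Converged values:
  [0] {2,3,4}
  [1] {1}
  [2] {0,1,2,3,4}
  [3] {0,1,2,4}
  [4] {0,1,2,4}
  [5] {0,1,3,4}
  [6] {0,1,2,3,4}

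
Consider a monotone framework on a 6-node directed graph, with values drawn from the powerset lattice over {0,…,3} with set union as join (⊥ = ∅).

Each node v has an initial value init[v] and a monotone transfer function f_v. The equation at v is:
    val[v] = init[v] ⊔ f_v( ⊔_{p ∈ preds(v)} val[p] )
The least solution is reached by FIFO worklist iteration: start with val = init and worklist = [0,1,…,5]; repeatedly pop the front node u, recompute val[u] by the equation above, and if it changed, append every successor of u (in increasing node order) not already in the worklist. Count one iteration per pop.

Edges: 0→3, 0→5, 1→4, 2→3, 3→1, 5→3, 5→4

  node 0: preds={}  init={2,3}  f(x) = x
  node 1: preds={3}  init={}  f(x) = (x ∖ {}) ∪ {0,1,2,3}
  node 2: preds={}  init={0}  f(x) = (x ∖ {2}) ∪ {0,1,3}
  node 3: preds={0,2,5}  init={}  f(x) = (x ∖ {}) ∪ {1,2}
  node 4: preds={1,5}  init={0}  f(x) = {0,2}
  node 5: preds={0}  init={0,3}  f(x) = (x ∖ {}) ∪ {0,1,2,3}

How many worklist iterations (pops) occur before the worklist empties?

Iteration log — 9 steps:
  step 1. node 0  ⊔preds={}  new={2,3}  stable
  step 2. node 1  ⊔preds={}  new={0,1,2,3}  old={}  +wl: 
  step 3. node 2  ⊔preds={}  new={0,1,3}  old={0}  +wl: 
  step 4. node 3  ⊔preds={0,1,2,3}  new={0,1,2,3}  old={}  +wl: 1
  step 5. node 4  ⊔preds={0,1,2,3}  new={0,2}  old={0}  +wl: 
  step 6. node 5  ⊔preds={2,3}  new={0,1,2,3}  old={0,3}  +wl: 3,4
  step 7. node 1  ⊔preds={0,1,2,3}  new={0,1,2,3}  stable
  step 8. node 3  ⊔preds={0,1,2,3}  new={0,1,2,3}  stable
  step 9. node 4  ⊔preds={0,1,2,3}  new={0,2}  stable

Least fixpoint reached:
  node 0: {2,3}
  node 1: {0,1,2,3}
  node 2: {0,1,3}
  node 3: {0,1,2,3}
  node 4: {0,2}
  node 5: {0,1,2,3}

9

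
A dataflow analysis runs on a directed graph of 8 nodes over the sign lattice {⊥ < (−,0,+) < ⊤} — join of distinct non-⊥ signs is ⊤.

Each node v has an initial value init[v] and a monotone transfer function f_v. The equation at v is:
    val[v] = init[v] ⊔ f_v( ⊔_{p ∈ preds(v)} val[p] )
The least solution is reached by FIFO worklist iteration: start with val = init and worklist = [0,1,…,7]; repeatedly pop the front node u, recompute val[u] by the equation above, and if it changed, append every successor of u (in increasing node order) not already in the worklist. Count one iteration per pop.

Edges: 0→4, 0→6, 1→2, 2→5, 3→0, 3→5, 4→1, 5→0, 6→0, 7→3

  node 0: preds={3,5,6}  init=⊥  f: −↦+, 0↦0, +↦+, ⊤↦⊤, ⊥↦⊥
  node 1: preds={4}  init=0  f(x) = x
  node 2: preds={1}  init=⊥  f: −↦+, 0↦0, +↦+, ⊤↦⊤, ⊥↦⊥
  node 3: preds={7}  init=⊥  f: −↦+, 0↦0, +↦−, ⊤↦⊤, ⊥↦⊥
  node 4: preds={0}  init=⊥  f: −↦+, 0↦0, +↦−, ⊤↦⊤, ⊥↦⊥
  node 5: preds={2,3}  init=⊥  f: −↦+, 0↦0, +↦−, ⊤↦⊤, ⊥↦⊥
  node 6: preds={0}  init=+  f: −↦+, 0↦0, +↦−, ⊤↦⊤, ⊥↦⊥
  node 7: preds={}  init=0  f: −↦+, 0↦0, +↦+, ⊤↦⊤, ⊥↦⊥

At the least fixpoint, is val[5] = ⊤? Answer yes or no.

yes

Worklist (16 pops):
  #1 pop 0: in=+ → + (was ⊥); enqueue []
  #2 pop 1: in=⊥ → 0 (no change)
  #3 pop 2: in=0 → 0 (was ⊥); enqueue []
  #4 pop 3: in=0 → 0 (was ⊥); enqueue [0]
  #5 pop 4: in=+ → − (was ⊥); enqueue [1]
  #6 pop 5: in=0 → 0 (was ⊥); enqueue []
  #7 pop 6: in=+ → ⊤ (was +); enqueue []
  #8 pop 7: in=⊥ → 0 (no change)
  #9 pop 0: in=⊤ → ⊤ (was +); enqueue [4,6]
  #10 pop 1: in=− → ⊤ (was 0); enqueue [2]
  #11 pop 4: in=⊤ → ⊤ (was −); enqueue [1]
  #12 pop 6: in=⊤ → ⊤ (no change)
  #13 pop 2: in=⊤ → ⊤ (was 0); enqueue [5]
  #14 pop 1: in=⊤ → ⊤ (no change)
  #15 pop 5: in=⊤ → ⊤ (was 0); enqueue [0]
  #16 pop 0: in=⊤ → ⊤ (no change)

Fixpoint:
  val[0] = ⊤
  val[1] = ⊤
  val[2] = ⊤
  val[3] = 0
  val[4] = ⊤
  val[5] = ⊤
  val[6] = ⊤
  val[7] = 0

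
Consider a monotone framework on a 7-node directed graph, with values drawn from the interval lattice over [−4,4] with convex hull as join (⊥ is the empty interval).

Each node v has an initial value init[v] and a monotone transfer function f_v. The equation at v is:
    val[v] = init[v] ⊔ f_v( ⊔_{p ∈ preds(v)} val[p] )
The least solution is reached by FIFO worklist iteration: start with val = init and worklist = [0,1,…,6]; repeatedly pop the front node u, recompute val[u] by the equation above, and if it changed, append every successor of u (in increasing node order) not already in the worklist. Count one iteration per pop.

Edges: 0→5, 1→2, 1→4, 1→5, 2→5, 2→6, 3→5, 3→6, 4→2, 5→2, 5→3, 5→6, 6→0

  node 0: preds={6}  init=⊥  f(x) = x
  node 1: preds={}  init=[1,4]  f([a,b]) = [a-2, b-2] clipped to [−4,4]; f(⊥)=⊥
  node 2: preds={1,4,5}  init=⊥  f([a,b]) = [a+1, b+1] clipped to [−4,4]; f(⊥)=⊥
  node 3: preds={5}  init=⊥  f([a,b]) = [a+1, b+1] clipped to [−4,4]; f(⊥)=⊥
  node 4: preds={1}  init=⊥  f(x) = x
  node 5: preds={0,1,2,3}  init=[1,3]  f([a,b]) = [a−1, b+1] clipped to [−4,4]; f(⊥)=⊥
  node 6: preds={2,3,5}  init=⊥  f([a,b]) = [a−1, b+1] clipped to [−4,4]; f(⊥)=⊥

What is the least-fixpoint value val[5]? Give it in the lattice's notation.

[-4,4]

Worklist (22 pops):
  #1 pop 0: in=⊥ → ⊥ (no change)
  #2 pop 1: in=⊥ → [1,4] (no change)
  #3 pop 2: in=[1,4] → [2,4] (was ⊥); enqueue []
  #4 pop 3: in=[1,3] → [2,4] (was ⊥); enqueue []
  #5 pop 4: in=[1,4] → [1,4] (was ⊥); enqueue [2]
  #6 pop 5: in=[1,4] → [0,4] (was [1,3]); enqueue [3]
  #7 pop 6: in=[0,4] → [-1,4] (was ⊥); enqueue [0]
  #8 pop 2: in=[0,4] → [1,4] (was [2,4]); enqueue [5,6]
  #9 pop 3: in=[0,4] → [1,4] (was [2,4]); enqueue []
  #10 pop 0: in=[-1,4] → [-1,4] (was ⊥); enqueue []
  #11 pop 5: in=[-1,4] → [-2,4] (was [0,4]); enqueue [2,3]
  #12 pop 6: in=[-2,4] → [-3,4] (was [-1,4]); enqueue [0]
  #13 pop 2: in=[-2,4] → [-1,4] (was [1,4]); enqueue [5,6]
  #14 pop 3: in=[-2,4] → [-1,4] (was [1,4]); enqueue []
  #15 pop 0: in=[-3,4] → [-3,4] (was [-1,4]); enqueue []
  #16 pop 5: in=[-3,4] → [-4,4] (was [-2,4]); enqueue [2,3]
  #17 pop 6: in=[-4,4] → [-4,4] (was [-3,4]); enqueue [0]
  #18 pop 2: in=[-4,4] → [-3,4] (was [-1,4]); enqueue [5,6]
  #19 pop 3: in=[-4,4] → [-3,4] (was [-1,4]); enqueue []
  #20 pop 0: in=[-4,4] → [-4,4] (was [-3,4]); enqueue []
  #21 pop 5: in=[-4,4] → [-4,4] (no change)
  #22 pop 6: in=[-4,4] → [-4,4] (no change)

Fixpoint:
  val[0] = [-4,4]
  val[1] = [1,4]
  val[2] = [-3,4]
  val[3] = [-3,4]
  val[4] = [1,4]
  val[5] = [-4,4]
  val[6] = [-4,4]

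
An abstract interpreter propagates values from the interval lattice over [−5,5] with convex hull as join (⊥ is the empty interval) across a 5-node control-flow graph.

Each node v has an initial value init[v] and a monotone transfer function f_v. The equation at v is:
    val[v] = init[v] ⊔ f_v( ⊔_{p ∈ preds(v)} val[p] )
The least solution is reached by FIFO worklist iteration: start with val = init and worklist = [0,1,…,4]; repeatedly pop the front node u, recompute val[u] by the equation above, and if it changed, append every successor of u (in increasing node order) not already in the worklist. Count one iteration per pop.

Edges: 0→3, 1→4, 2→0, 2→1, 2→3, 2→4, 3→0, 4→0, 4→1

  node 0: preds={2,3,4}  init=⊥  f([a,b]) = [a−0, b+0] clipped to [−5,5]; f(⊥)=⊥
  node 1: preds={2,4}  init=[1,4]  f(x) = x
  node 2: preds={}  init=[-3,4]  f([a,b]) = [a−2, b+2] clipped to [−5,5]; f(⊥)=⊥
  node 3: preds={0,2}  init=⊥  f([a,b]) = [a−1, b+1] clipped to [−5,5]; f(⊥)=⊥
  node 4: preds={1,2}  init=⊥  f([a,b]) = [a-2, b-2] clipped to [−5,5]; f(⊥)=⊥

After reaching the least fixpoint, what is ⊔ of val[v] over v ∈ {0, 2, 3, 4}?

[-5,5]

Trace (10 dequeues):
  [1] u=0 | in [-3,4] | out [-3,4] | prev ⊥ | push {}
  [2] u=1 | in [-3,4] | out [-3,4] | prev [1,4] | push {}
  [3] u=2 | in ⊥ | out [-3,4] | ==
  [4] u=3 | in [-3,4] | out [-4,5] | prev ⊥ | push {0}
  [5] u=4 | in [-3,4] | out [-5,2] | prev ⊥ | push {1}
  [6] u=0 | in [-5,5] | out [-5,5] | prev [-3,4] | push {3}
  [7] u=1 | in [-5,4] | out [-5,4] | prev [-3,4] | push {4}
  [8] u=3 | in [-5,5] | out [-5,5] | prev [-4,5] | push {0}
  [9] u=4 | in [-5,4] | out [-5,2] | ==
  [10] u=0 | in [-5,5] | out [-5,5] | ==

Converged values:
  [0] [-5,5]
  [1] [-5,4]
  [2] [-3,4]
  [3] [-5,5]
  [4] [-5,2]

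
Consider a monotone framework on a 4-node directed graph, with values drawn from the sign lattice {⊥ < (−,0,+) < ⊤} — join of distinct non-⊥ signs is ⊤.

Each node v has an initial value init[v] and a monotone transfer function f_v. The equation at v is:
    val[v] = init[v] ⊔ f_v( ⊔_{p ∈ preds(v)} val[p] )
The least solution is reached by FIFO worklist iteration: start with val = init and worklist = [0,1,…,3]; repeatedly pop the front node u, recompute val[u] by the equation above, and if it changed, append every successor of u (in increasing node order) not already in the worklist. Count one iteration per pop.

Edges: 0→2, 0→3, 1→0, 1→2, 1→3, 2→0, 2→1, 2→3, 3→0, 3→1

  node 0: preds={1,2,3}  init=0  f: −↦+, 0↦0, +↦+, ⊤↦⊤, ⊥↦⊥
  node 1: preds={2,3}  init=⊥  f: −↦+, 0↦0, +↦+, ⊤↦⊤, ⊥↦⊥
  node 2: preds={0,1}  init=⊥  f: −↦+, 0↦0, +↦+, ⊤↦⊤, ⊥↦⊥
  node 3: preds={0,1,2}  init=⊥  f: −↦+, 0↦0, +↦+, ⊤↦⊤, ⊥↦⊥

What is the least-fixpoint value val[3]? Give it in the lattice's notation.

Trace (9 dequeues):
  [1] u=0 | in ⊥ | out 0 | ==
  [2] u=1 | in ⊥ | out ⊥ | ==
  [3] u=2 | in 0 | out 0 | prev ⊥ | push {0,1}
  [4] u=3 | in 0 | out 0 | prev ⊥ | push {}
  [5] u=0 | in 0 | out 0 | ==
  [6] u=1 | in 0 | out 0 | prev ⊥ | push {0,2,3}
  [7] u=0 | in 0 | out 0 | ==
  [8] u=2 | in 0 | out 0 | ==
  [9] u=3 | in 0 | out 0 | ==

Converged values:
  [0] 0
  [1] 0
  [2] 0
  [3] 0

0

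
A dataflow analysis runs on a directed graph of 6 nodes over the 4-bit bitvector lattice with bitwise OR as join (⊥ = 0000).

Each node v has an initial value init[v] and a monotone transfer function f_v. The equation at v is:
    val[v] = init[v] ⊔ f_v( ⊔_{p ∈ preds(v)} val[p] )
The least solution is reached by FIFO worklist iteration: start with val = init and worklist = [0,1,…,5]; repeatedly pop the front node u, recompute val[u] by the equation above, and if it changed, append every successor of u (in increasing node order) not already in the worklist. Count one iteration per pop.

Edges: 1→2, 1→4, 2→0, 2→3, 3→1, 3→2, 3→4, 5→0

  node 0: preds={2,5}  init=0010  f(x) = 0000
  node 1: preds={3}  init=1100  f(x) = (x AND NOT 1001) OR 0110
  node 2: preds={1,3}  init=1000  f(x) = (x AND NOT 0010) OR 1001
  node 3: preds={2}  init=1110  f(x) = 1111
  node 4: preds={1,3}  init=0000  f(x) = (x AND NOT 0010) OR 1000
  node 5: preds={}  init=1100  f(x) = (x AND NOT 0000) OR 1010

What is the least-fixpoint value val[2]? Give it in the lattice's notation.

1101

Iteration log — 9 steps:
  step 1. node 0  ⊔preds=1100  new=0010  stable
  step 2. node 1  ⊔preds=1110  new=1110  old=1100  +wl: 
  step 3. node 2  ⊔preds=1110  new=1101  old=1000  +wl: 0
  step 4. node 3  ⊔preds=1101  new=1111  old=1110  +wl: 1,2
  step 5. node 4  ⊔preds=1111  new=1101  old=0000  +wl: 
  step 6. node 5  ⊔preds=0000  new=1110  old=1100  +wl: 
  step 7. node 0  ⊔preds=1111  new=0010  stable
  step 8. node 1  ⊔preds=1111  new=1110  stable
  step 9. node 2  ⊔preds=1111  new=1101  stable

Least fixpoint reached:
  node 0: 0010
  node 1: 1110
  node 2: 1101
  node 3: 1111
  node 4: 1101
  node 5: 1110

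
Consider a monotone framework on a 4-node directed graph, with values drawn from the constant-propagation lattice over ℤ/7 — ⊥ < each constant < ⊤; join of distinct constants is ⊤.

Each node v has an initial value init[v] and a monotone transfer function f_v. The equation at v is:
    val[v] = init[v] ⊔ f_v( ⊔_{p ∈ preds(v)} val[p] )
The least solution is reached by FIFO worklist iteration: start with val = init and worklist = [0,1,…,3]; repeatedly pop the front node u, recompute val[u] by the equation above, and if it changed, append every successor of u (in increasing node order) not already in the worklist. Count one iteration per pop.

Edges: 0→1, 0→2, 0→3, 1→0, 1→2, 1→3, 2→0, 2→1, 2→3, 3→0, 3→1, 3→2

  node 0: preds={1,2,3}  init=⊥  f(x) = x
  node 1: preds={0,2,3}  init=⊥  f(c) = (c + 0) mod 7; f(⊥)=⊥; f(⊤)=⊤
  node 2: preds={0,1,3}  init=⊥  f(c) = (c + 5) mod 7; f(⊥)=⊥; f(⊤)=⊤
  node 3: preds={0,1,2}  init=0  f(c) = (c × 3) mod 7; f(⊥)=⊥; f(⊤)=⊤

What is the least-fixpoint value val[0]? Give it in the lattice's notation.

Trace (10 dequeues):
  [1] u=0 | in 0 | out 0 | prev ⊥ | push {}
  [2] u=1 | in 0 | out 0 | prev ⊥ | push {0}
  [3] u=2 | in 0 | out 5 | prev ⊥ | push {1}
  [4] u=3 | in ⊤ | out ⊤ | prev 0 | push {2}
  [5] u=0 | in ⊤ | out ⊤ | prev 0 | push {3}
  [6] u=1 | in ⊤ | out ⊤ | prev 0 | push {0}
  [7] u=2 | in ⊤ | out ⊤ | prev 5 | push {1}
  [8] u=3 | in ⊤ | out ⊤ | ==
  [9] u=0 | in ⊤ | out ⊤ | ==
  [10] u=1 | in ⊤ | out ⊤ | ==

Converged values:
  [0] ⊤
  [1] ⊤
  [2] ⊤
  [3] ⊤

⊤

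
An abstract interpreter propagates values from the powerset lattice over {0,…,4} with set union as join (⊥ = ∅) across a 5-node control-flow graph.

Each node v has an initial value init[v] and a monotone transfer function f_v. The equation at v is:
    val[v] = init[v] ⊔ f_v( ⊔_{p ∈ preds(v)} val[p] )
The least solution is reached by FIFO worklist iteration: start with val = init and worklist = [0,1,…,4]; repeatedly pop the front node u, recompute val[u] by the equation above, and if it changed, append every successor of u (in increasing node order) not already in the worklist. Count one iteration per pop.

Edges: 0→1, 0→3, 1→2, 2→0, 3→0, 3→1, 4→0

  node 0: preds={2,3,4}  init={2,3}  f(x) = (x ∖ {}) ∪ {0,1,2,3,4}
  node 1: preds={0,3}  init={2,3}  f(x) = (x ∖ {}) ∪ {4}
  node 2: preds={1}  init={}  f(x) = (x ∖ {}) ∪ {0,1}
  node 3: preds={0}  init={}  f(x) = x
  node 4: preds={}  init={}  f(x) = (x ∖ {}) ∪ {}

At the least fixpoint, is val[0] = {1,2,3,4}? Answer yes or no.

no

Worklist (7 pops):
  #1 pop 0: in={} → {0,1,2,3,4} (was {2,3}); enqueue []
  #2 pop 1: in={0,1,2,3,4} → {0,1,2,3,4} (was {2,3}); enqueue []
  #3 pop 2: in={0,1,2,3,4} → {0,1,2,3,4} (was {}); enqueue [0]
  #4 pop 3: in={0,1,2,3,4} → {0,1,2,3,4} (was {}); enqueue [1]
  #5 pop 4: in={} → {} (no change)
  #6 pop 0: in={0,1,2,3,4} → {0,1,2,3,4} (no change)
  #7 pop 1: in={0,1,2,3,4} → {0,1,2,3,4} (no change)

Fixpoint:
  val[0] = {0,1,2,3,4}
  val[1] = {0,1,2,3,4}
  val[2] = {0,1,2,3,4}
  val[3] = {0,1,2,3,4}
  val[4] = {}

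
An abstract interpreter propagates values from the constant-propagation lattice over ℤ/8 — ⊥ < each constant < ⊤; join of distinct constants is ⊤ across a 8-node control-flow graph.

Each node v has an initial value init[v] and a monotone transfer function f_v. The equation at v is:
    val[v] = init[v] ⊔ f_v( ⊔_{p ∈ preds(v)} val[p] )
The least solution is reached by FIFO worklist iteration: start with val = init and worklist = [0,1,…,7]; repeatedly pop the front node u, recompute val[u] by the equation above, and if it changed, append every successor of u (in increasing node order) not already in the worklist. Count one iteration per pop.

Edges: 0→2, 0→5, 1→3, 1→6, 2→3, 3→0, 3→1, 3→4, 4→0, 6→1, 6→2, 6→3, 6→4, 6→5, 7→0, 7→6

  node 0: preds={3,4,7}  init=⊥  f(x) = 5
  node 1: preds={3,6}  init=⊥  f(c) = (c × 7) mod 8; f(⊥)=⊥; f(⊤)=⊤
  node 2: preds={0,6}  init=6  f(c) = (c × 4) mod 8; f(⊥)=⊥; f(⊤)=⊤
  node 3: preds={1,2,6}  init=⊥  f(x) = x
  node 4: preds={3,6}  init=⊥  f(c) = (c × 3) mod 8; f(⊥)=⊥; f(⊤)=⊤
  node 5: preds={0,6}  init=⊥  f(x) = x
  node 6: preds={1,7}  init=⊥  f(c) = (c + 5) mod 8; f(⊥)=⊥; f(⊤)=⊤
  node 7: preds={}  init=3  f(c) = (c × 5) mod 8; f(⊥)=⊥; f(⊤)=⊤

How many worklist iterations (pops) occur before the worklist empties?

Iteration log — 20 steps:
  step 1. node 0  ⊔preds=3  new=5  old=⊥  +wl: 
  step 2. node 1  ⊔preds=⊥  new=⊥  stable
  step 3. node 2  ⊔preds=5  new=⊤  old=6  +wl: 
  step 4. node 3  ⊔preds=⊤  new=⊤  old=⊥  +wl: 0,1
  step 5. node 4  ⊔preds=⊤  new=⊤  old=⊥  +wl: 
  step 6. node 5  ⊔preds=5  new=5  old=⊥  +wl: 
  step 7. node 6  ⊔preds=3  new=0  old=⊥  +wl: 2,3,4,5
  step 8. node 7  ⊔preds=⊥  new=3  stable
  step 9. node 0  ⊔preds=⊤  new=5  stable
  step 10. node 1  ⊔preds=⊤  new=⊤  old=⊥  +wl: 6
  step 11. node 2  ⊔preds=⊤  new=⊤  stable
  step 12. node 3  ⊔preds=⊤  new=⊤  stable
  step 13. node 4  ⊔preds=⊤  new=⊤  stable
  step 14. node 5  ⊔preds=⊤  new=⊤  old=5  +wl: 
  step 15. node 6  ⊔preds=⊤  new=⊤  old=0  +wl: 1,2,3,4,5
  step 16. node 1  ⊔preds=⊤  new=⊤  stable
  step 17. node 2  ⊔preds=⊤  new=⊤  stable
  step 18. node 3  ⊔preds=⊤  new=⊤  stable
  step 19. node 4  ⊔preds=⊤  new=⊤  stable
  step 20. node 5  ⊔preds=⊤  new=⊤  stable

Least fixpoint reached:
  node 0: 5
  node 1: ⊤
  node 2: ⊤
  node 3: ⊤
  node 4: ⊤
  node 5: ⊤
  node 6: ⊤
  node 7: 3

20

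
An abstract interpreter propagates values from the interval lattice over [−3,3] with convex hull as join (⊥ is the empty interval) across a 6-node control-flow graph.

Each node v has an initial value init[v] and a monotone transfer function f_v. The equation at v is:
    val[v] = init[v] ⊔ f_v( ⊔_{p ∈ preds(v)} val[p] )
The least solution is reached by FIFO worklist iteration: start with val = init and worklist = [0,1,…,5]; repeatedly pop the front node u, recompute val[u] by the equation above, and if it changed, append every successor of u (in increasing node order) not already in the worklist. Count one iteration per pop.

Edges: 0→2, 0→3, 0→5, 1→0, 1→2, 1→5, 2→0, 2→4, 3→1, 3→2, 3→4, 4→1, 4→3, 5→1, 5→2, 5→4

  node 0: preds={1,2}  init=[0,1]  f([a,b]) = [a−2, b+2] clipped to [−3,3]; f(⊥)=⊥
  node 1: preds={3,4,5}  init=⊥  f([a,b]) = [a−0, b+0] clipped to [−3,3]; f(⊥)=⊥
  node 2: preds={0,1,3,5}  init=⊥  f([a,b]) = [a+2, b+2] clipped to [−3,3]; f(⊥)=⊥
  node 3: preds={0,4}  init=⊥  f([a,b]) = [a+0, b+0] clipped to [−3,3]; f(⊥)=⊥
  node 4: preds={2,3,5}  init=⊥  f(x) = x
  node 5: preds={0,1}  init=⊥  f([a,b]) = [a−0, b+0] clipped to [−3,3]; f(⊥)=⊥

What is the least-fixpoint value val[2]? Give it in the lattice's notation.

[-1,3]

Trace (32 dequeues):
  [1] u=0 | in ⊥ | out [0,1] | ==
  [2] u=1 | in ⊥ | out ⊥ | ==
  [3] u=2 | in [0,1] | out [2,3] | prev ⊥ | push {0}
  [4] u=3 | in [0,1] | out [0,1] | prev ⊥ | push {1,2}
  [5] u=4 | in [0,3] | out [0,3] | prev ⊥ | push {3}
  [6] u=5 | in [0,1] | out [0,1] | prev ⊥ | push {4}
  [7] u=0 | in [2,3] | out [0,3] | prev [0,1] | push {5}
  [8] u=1 | in [0,3] | out [0,3] | prev ⊥ | push {0}
  [9] u=2 | in [0,3] | out [2,3] | ==
  [10] u=3 | in [0,3] | out [0,3] | prev [0,1] | push {1,2}
  [11] u=4 | in [0,3] | out [0,3] | ==
  [12] u=5 | in [0,3] | out [0,3] | prev [0,1] | push {4}
  [13] u=0 | in [0,3] | out [-2,3] | prev [0,3] | push {3,5}
  [14] u=1 | in [0,3] | out [0,3] | ==
  [15] u=2 | in [-2,3] | out [0,3] | prev [2,3] | push {0}
  [16] u=4 | in [0,3] | out [0,3] | ==
  [17] u=3 | in [-2,3] | out [-2,3] | prev [0,3] | push {1,2,4}
  [18] u=5 | in [-2,3] | out [-2,3] | prev [0,3] | push {}
  [19] u=0 | in [0,3] | out [-2,3] | ==
  [20] u=1 | in [-2,3] | out [-2,3] | prev [0,3] | push {0,5}
  [21] u=2 | in [-2,3] | out [0,3] | ==
  [22] u=4 | in [-2,3] | out [-2,3] | prev [0,3] | push {1,3}
  [23] u=0 | in [-2,3] | out [-3,3] | prev [-2,3] | push {2}
  [24] u=5 | in [-3,3] | out [-3,3] | prev [-2,3] | push {4}
  [25] u=1 | in [-3,3] | out [-3,3] | prev [-2,3] | push {0,5}
  [26] u=3 | in [-3,3] | out [-3,3] | prev [-2,3] | push {1}
  [27] u=2 | in [-3,3] | out [-1,3] | prev [0,3] | push {}
  [28] u=4 | in [-3,3] | out [-3,3] | prev [-2,3] | push {3}
  [29] u=0 | in [-3,3] | out [-3,3] | ==
  [30] u=5 | in [-3,3] | out [-3,3] | ==
  [31] u=1 | in [-3,3] | out [-3,3] | ==
  [32] u=3 | in [-3,3] | out [-3,3] | ==

Converged values:
  [0] [-3,3]
  [1] [-3,3]
  [2] [-1,3]
  [3] [-3,3]
  [4] [-3,3]
  [5] [-3,3]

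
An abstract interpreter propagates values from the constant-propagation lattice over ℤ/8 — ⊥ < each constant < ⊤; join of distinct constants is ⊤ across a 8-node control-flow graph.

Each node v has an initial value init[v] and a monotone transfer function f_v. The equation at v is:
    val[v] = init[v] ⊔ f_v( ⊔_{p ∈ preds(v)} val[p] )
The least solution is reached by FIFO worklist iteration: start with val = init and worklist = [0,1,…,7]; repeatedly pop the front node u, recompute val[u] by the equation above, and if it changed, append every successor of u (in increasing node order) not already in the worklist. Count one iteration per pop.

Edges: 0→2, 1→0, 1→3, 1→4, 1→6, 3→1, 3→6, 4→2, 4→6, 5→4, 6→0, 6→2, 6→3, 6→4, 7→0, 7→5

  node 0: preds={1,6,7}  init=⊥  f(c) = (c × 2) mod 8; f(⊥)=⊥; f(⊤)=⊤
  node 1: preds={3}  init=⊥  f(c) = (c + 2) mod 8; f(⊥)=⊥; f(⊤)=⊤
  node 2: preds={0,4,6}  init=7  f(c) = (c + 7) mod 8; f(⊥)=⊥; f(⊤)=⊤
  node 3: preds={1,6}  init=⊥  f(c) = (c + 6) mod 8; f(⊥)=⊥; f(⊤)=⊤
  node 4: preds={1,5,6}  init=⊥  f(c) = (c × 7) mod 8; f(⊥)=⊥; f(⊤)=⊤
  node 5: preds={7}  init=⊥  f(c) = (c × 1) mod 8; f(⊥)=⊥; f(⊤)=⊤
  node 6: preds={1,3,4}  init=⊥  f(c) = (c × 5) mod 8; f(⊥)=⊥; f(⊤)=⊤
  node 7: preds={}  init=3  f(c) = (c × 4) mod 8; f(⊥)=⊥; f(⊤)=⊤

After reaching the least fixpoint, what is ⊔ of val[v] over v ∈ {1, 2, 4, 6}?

⊤

Worklist (26 pops):
  #1 pop 0: in=3 → 6 (was ⊥); enqueue []
  #2 pop 1: in=⊥ → ⊥ (no change)
  #3 pop 2: in=6 → ⊤ (was 7); enqueue []
  #4 pop 3: in=⊥ → ⊥ (no change)
  #5 pop 4: in=⊥ → ⊥ (no change)
  #6 pop 5: in=3 → 3 (was ⊥); enqueue [4]
  #7 pop 6: in=⊥ → ⊥ (no change)
  #8 pop 7: in=⊥ → 3 (no change)
  #9 pop 4: in=3 → 5 (was ⊥); enqueue [2,6]
  #10 pop 2: in=⊤ → ⊤ (no change)
  #11 pop 6: in=5 → 1 (was ⊥); enqueue [0,2,3,4]
  #12 pop 0: in=⊤ → ⊤ (was 6); enqueue []
  #13 pop 2: in=⊤ → ⊤ (no change)
  #14 pop 3: in=1 → 7 (was ⊥); enqueue [1,6]
  #15 pop 4: in=⊤ → ⊤ (was 5); enqueue [2]
  #16 pop 1: in=7 → 1 (was ⊥); enqueue [0,3,4]
  #17 pop 6: in=⊤ → ⊤ (was 1); enqueue []
  #18 pop 2: in=⊤ → ⊤ (no change)
  #19 pop 0: in=⊤ → ⊤ (no change)
  #20 pop 3: in=⊤ → ⊤ (was 7); enqueue [1,6]
  #21 pop 4: in=⊤ → ⊤ (no change)
  #22 pop 1: in=⊤ → ⊤ (was 1); enqueue [0,3,4]
  #23 pop 6: in=⊤ → ⊤ (no change)
  #24 pop 0: in=⊤ → ⊤ (no change)
  #25 pop 3: in=⊤ → ⊤ (no change)
  #26 pop 4: in=⊤ → ⊤ (no change)

Fixpoint:
  val[0] = ⊤
  val[1] = ⊤
  val[2] = ⊤
  val[3] = ⊤
  val[4] = ⊤
  val[5] = 3
  val[6] = ⊤
  val[7] = 3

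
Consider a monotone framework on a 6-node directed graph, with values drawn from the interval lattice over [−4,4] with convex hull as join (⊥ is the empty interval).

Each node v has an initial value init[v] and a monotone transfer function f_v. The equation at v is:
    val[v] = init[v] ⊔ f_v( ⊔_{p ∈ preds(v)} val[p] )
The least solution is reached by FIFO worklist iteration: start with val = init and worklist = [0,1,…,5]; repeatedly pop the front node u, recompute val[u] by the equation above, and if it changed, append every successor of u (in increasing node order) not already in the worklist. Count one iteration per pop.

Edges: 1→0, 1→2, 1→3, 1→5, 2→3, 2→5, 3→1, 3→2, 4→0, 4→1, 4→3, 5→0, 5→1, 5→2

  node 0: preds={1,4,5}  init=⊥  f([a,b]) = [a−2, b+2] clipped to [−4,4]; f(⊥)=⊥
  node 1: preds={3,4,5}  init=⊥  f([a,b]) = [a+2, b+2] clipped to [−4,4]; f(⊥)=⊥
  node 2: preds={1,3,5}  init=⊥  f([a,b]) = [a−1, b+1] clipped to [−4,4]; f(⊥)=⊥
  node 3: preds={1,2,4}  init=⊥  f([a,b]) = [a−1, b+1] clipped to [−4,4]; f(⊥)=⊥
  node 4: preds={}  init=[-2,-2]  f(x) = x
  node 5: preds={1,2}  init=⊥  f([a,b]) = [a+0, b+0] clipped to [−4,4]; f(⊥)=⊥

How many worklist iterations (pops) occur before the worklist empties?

17

Trace (17 dequeues):
  [1] u=0 | in [-2,-2] | out [-4,0] | prev ⊥ | push {}
  [2] u=1 | in [-2,-2] | out [0,0] | prev ⊥ | push {0}
  [3] u=2 | in [0,0] | out [-1,1] | prev ⊥ | push {}
  [4] u=3 | in [-2,1] | out [-3,2] | prev ⊥ | push {1,2}
  [5] u=4 | in ⊥ | out [-2,-2] | ==
  [6] u=5 | in [-1,1] | out [-1,1] | prev ⊥ | push {}
  [7] u=0 | in [-2,1] | out [-4,3] | prev [-4,0] | push {}
  [8] u=1 | in [-3,2] | out [-1,4] | prev [0,0] | push {0,3,5}
  [9] u=2 | in [-3,4] | out [-4,4] | prev [-1,1] | push {}
  [10] u=0 | in [-2,4] | out [-4,4] | prev [-4,3] | push {}
  [11] u=3 | in [-4,4] | out [-4,4] | prev [-3,2] | push {1,2}
  [12] u=5 | in [-4,4] | out [-4,4] | prev [-1,1] | push {0}
  [13] u=1 | in [-4,4] | out [-2,4] | prev [-1,4] | push {3,5}
  [14] u=2 | in [-4,4] | out [-4,4] | ==
  [15] u=0 | in [-4,4] | out [-4,4] | ==
  [16] u=3 | in [-4,4] | out [-4,4] | ==
  [17] u=5 | in [-4,4] | out [-4,4] | ==

Converged values:
  [0] [-4,4]
  [1] [-2,4]
  [2] [-4,4]
  [3] [-4,4]
  [4] [-2,-2]
  [5] [-4,4]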